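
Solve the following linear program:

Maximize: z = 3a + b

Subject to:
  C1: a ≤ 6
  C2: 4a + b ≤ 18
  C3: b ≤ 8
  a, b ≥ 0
Each vertex is the intersection of two constraint boundaries that also satisfies all remaining constraints:
  a = 0 and b = 0 → (0, 0)
  4a + b = 18 and b = 0 → (4.5, 0)
  4a + b = 18 and b = 8 → (2.5, 8)
  b = 8 and a = 0 → (0, 8)

Evaluating z = 3a + b at each vertex:
  (0, 0): z = 0
  (4.5, 0): z = 13.5
  (2.5, 8): z = 15.5
  (0, 8): z = 8

The maximum is at (2.5, 8) with z = 15.5.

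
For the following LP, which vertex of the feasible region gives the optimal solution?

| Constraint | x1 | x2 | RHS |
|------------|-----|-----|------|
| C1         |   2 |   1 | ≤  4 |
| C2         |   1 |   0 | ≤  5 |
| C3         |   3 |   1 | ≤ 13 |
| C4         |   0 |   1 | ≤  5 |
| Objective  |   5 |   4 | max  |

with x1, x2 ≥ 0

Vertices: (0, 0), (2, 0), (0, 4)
(0, 4) with z = 16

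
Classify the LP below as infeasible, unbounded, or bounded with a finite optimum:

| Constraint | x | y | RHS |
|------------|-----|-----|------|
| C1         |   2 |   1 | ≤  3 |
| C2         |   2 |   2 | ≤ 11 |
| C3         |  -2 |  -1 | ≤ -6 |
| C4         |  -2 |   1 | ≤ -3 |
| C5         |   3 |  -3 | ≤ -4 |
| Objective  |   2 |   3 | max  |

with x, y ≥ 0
C1 requires 2x + y ≤ 3, while C3 (-2x - y ≤ -6) is equivalent to 2x + y ≥ 6. Together they would need 6 ≤ 2x + y ≤ 3, which is impossible since 6 > 3. No point satisfies all constraints.

Infeasible — the constraint set is empty.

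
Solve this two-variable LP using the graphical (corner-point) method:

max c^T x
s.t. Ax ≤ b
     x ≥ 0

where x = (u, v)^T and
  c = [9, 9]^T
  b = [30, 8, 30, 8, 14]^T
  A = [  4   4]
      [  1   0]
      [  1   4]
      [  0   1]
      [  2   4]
u = 7, v = 0, z = 63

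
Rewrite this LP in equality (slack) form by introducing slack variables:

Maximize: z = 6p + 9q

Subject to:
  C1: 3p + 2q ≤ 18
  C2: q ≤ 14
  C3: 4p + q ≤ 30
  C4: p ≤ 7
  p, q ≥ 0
max z = 6p + 9q

s.t.
  3p + 2q + s1 = 18
  q + s2 = 14
  4p + q + s3 = 30
  p + s4 = 7
  p, q, s1, s2, s3, s4 ≥ 0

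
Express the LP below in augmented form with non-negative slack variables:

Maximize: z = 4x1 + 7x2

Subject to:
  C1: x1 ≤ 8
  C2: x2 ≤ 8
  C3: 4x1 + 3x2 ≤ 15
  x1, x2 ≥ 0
max z = 4x1 + 7x2

s.t.
  x1 + s1 = 8
  x2 + s2 = 8
  4x1 + 3x2 + s3 = 15
  x1, x2, s1, s2, s3 ≥ 0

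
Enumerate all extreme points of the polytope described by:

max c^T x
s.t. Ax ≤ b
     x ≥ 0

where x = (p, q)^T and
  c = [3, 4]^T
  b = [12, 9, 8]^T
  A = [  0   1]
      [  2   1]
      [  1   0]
Each vertex is the intersection of two constraint boundaries that also satisfies all remaining constraints:
  p = 0 and q = 0 → (0, 0)
  2p + q = 9 and q = 0 → (4.5, 0)
  2p + q = 9 and p = 0 → (0, 9)

Vertices: (0, 0), (4.5, 0), (0, 9)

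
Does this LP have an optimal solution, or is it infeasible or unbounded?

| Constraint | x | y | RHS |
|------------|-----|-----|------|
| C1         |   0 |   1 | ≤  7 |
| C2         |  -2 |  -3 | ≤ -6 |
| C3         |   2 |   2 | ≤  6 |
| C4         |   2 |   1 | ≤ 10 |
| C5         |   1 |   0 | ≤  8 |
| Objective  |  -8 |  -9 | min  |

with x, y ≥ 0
The point (0, 3) satisfies every constraint, so the LP is feasible; the constraints give x ≤ 8 and y ≤ 7, which with x, y ≥ 0 keep the feasible region inside a bounded box. A feasible, bounded LP attains a finite optimum at a vertex.

The LP has an optimal solution: (0, 3) with z = -27.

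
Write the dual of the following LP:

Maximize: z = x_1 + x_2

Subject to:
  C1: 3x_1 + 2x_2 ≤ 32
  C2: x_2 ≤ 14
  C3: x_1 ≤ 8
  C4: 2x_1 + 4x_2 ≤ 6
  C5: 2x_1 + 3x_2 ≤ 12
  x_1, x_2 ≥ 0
Minimize: z = 32y1 + 14y2 + 8y3 + 6y4 + 12y5

Subject to:
  C1: -3y1 - y3 - 2y4 - 2y5 ≤ -1
  C2: -2y1 - y2 - 4y4 - 3y5 ≤ -1
  y1, y2, y3, y4, y5 ≥ 0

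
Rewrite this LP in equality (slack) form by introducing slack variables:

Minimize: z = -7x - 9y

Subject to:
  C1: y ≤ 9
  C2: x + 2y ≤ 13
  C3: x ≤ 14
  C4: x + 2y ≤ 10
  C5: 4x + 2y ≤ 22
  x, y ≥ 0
min z = -7x - 9y

s.t.
  y + s1 = 9
  x + 2y + s2 = 13
  x + s3 = 14
  x + 2y + s4 = 10
  4x + 2y + s5 = 22
  x, y, s1, s2, s3, s4, s5 ≥ 0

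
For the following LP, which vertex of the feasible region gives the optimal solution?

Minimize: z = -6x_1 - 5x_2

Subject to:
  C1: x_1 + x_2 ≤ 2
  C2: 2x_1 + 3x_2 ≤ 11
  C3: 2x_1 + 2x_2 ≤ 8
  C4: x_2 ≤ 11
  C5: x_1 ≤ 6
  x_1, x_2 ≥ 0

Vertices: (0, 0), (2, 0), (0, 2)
Evaluating z = -6x_1 - 5x_2 at each vertex:
  (0, 0): z = 0
  (2, 0): z = -12
  (0, 2): z = -10

The smallest value is z = -12, attained at (2, 0).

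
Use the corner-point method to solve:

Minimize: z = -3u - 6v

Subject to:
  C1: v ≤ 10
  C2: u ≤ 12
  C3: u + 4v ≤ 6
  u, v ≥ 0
u = 6, v = 0, z = -18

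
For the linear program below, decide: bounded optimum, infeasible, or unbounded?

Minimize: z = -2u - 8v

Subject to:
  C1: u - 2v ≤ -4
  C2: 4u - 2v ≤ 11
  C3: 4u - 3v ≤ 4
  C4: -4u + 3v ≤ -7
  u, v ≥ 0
C3 requires 4u - 3v ≤ 4, while C4 (-4u + 3v ≤ -7) is equivalent to 4u - 3v ≥ 7. Together they would need 7 ≤ 4u - 3v ≤ 4, which is impossible since 7 > 4. No point satisfies all constraints.

Infeasible: no point satisfies all constraints simultaneously.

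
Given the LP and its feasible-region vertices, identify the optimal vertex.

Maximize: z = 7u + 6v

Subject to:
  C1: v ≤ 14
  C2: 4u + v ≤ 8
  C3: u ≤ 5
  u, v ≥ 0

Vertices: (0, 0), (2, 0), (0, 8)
(0, 8) with z = 48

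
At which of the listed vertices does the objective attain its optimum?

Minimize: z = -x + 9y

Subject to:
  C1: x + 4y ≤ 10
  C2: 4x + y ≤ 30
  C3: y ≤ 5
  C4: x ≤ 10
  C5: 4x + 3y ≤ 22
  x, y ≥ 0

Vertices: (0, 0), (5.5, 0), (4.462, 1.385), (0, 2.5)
Evaluating z = -x + 9y at each vertex:
  (0, 0): z = 0
  (5.5, 0): z = -5.5
  (4.462, 1.385): z = 8
  (0, 2.5): z = 22.5

The smallest value is z = -5.5, attained at (5.5, 0).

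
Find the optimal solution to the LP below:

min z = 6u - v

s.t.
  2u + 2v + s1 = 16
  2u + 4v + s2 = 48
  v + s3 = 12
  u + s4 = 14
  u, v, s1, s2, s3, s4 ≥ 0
Each vertex is the intersection of two constraint boundaries that also satisfies all remaining constraints:
  u = 0 and v = 0 → (0, 0)
  2u + 2v = 16 and v = 0 → (8, 0)
  2u + 2v = 16 and u = 0 → (0, 8)

Evaluating z = 6u - v at each vertex:
  (0, 0): z = 0
  (8, 0): z = 48
  (0, 8): z = -8

The minimum is at (0, 8) with z = -8.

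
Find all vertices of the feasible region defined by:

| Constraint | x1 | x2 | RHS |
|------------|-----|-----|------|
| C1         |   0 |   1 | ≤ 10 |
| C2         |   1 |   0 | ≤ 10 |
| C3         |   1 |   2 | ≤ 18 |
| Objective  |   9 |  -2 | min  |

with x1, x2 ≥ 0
Each vertex is the intersection of two constraint boundaries that also satisfies all remaining constraints:
  x1 = 0 and x2 = 0 → (0, 0)
  x1 = 10 and x2 = 0 → (10, 0)
  x1 = 10 and x1 + 2x2 = 18 → (10, 4)
  x1 + 2x2 = 18 and x1 = 0 → (0, 9)

Vertices: (0, 0), (10, 0), (10, 4), (0, 9)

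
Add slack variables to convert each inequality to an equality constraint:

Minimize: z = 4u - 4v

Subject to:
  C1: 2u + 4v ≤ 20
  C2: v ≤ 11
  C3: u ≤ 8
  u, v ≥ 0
min z = 4u - 4v

s.t.
  2u + 4v + s1 = 20
  v + s2 = 11
  u + s3 = 8
  u, v, s1, s2, s3 ≥ 0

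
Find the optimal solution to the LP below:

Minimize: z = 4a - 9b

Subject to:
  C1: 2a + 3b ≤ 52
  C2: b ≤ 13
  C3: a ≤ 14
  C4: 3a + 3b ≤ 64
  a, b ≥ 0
Each vertex is the intersection of two constraint boundaries that also satisfies all remaining constraints:
  a = 0 and b = 0 → (0, 0)
  a = 14 and b = 0 → (14, 0)
  a = 14 and 3a + 3b = 64 → (14, 7.333)
  2a + 3b = 52 and 3a + 3b = 64 → (12, 9.333)
  2a + 3b = 52 and b = 13 → (6.5, 13)
  b = 13 and a = 0 → (0, 13)

Evaluating z = 4a - 9b at each vertex:
  (0, 0): z = 0
  (14, 0): z = 56
  (14, 7.333): z = -10
  (12, 9.333): z = -36
  (6.5, 13): z = -91
  (0, 13): z = -117

The minimum is at (0, 13) with z = -117.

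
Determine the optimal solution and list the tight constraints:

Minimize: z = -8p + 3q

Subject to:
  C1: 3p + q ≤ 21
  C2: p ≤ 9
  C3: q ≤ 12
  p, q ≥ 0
Optimal: p = 7, q = 0
Binding: C1, q ≥ 0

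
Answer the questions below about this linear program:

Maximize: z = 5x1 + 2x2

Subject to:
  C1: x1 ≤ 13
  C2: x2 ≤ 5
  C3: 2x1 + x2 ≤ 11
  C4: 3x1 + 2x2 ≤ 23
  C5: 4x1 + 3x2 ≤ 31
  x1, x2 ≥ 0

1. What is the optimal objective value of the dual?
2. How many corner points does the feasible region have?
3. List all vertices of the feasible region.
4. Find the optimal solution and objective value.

1. 27.5 (by strong duality, equal to the primal optimum)
2. 4
3. (0, 0), (5.5, 0), (3, 5), (0, 5)
4. x1 = 5.5, x2 = 0, z = 27.5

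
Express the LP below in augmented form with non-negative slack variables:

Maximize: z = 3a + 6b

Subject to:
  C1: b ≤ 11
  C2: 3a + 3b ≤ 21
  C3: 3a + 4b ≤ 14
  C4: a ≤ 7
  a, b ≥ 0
max z = 3a + 6b

s.t.
  b + s1 = 11
  3a + 3b + s2 = 21
  3a + 4b + s3 = 14
  a + s4 = 7
  a, b, s1, s2, s3, s4 ≥ 0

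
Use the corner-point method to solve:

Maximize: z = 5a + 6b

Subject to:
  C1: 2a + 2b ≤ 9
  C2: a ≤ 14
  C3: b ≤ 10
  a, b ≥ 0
Each vertex is the intersection of two constraint boundaries that also satisfies all remaining constraints:
  a = 0 and b = 0 → (0, 0)
  2a + 2b = 9 and b = 0 → (4.5, 0)
  2a + 2b = 9 and a = 0 → (0, 4.5)

Evaluating z = 5a + 6b at each vertex:
  (0, 0): z = 0
  (4.5, 0): z = 22.5
  (0, 4.5): z = 27

The maximum is at (0, 4.5) with z = 27.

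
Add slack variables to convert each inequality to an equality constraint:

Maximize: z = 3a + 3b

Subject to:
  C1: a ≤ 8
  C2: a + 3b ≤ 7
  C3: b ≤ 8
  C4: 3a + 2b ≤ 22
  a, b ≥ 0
max z = 3a + 3b

s.t.
  a + s1 = 8
  a + 3b + s2 = 7
  b + s3 = 8
  3a + 2b + s4 = 22
  a, b, s1, s2, s3, s4 ≥ 0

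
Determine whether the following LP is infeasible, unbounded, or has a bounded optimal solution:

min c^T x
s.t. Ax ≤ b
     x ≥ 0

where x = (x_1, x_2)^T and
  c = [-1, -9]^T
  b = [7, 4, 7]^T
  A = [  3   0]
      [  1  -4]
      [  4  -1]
Feasible point: (0, 0) satisfies every constraint, so the LP is feasible.
Direction d = (0, 1): for each constraint row a, a·d ≤ 0 —
  (3)(0) + (0)(1) = 0 ≤ 0
  (1)(0) + (-4)(1) = -4 ≤ 0
  (4)(0) + (-1)(1) = -1 ≤ 0
and d ≥ 0, so (0, 0) + t·d stays feasible for every t ≥ 0. Along this ray z = -x_1 - 9x_2 changes by -9 per unit t, so z → −∞.

Unbounded — the objective can decrease without bound over the feasible region.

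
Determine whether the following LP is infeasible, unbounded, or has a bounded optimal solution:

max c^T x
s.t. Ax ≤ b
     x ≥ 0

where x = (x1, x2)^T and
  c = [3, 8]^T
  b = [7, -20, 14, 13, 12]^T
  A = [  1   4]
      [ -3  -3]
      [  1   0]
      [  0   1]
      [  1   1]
The point (7, 0) satisfies every constraint, so the LP is feasible; the constraints give x1 ≤ 14 and x2 ≤ 13, which with x1, x2 ≥ 0 keep the feasible region inside a bounded box. A feasible, bounded LP attains a finite optimum at a vertex.

The LP has an optimal solution: (7, 0) with z = 21.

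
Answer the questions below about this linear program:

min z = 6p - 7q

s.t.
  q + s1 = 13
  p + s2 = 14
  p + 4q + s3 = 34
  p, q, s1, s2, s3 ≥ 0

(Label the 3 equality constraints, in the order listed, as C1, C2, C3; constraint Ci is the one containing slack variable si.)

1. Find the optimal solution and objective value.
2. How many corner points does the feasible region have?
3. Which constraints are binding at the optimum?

1. p = 0, q = 8.5, z = -59.5
2. 4
3. C3, p ≥ 0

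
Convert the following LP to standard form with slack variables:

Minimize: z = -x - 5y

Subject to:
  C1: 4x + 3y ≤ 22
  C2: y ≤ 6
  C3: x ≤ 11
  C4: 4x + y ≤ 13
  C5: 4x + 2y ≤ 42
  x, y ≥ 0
min z = -x - 5y

s.t.
  4x + 3y + s1 = 22
  y + s2 = 6
  x + s3 = 11
  4x + y + s4 = 13
  4x + 2y + s5 = 42
  x, y, s1, s2, s3, s4, s5 ≥ 0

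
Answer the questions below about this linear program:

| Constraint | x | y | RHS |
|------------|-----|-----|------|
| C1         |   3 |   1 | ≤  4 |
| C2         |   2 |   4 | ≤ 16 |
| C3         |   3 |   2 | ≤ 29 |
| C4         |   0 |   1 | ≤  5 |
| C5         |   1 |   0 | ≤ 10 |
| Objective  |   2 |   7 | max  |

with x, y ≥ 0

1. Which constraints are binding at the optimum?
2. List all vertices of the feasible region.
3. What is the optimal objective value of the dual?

1. C1, C2, x ≥ 0
2. (0, 0), (1.333, 0), (0, 4)
3. 28 (by strong duality, equal to the primal optimum)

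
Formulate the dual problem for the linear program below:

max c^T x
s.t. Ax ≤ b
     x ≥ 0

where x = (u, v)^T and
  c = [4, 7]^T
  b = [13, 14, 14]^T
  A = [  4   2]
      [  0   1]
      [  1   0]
Minimize: z = 13y1 + 14y2 + 14y3

Subject to:
  C1: -4y1 - y3 ≤ -4
  C2: -2y1 - y2 ≤ -7
  y1, y2, y3 ≥ 0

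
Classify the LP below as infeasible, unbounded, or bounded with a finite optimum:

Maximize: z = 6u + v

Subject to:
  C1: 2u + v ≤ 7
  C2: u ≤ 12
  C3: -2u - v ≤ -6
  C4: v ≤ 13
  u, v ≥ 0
The point (3.5, 0) satisfies every constraint, so the LP is feasible; the constraints give u ≤ 12 and v ≤ 13, which with u, v ≥ 0 keep the feasible region inside a bounded box. A feasible, bounded LP attains a finite optimum at a vertex.

Bounded optimum: z* = 21 at (3.5, 0).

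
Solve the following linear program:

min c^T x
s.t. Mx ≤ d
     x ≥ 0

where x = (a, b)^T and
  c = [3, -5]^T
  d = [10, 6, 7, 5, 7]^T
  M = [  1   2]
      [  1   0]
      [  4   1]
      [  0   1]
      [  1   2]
a = 0, b = 3.5, z = -17.5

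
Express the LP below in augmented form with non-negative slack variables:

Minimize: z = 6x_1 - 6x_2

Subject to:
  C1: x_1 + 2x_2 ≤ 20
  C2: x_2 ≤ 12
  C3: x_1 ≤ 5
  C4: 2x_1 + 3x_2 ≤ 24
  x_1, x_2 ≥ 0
min z = 6x_1 - 6x_2

s.t.
  x_1 + 2x_2 + s1 = 20
  x_2 + s2 = 12
  x_1 + s3 = 5
  2x_1 + 3x_2 + s4 = 24
  x_1, x_2, s1, s2, s3, s4 ≥ 0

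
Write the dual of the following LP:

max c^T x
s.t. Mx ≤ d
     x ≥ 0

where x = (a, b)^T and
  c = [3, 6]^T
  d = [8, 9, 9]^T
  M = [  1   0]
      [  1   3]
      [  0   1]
Minimize: z = 8y1 + 9y2 + 9y3

Subject to:
  C1: -y1 - y2 ≤ -3
  C2: -3y2 - y3 ≤ -6
  y1, y2, y3 ≥ 0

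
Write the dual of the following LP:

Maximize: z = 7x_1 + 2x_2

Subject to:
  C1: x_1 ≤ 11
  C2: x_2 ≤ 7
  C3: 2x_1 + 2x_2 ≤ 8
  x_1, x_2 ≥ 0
Minimize: z = 11y1 + 7y2 + 8y3

Subject to:
  C1: -y1 - 2y3 ≤ -7
  C2: -y2 - 2y3 ≤ -2
  y1, y2, y3 ≥ 0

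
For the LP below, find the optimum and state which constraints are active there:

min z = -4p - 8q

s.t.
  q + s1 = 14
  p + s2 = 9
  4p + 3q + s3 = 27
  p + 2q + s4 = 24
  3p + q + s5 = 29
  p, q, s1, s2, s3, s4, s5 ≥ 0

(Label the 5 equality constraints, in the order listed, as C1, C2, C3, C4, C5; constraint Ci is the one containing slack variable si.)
Optimal: p = 0, q = 9
Binding: C3, p ≥ 0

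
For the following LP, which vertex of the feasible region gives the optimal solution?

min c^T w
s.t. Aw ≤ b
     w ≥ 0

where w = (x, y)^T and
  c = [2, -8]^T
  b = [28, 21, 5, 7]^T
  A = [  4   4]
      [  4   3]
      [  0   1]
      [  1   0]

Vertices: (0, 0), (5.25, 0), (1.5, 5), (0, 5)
Evaluating z = 2x - 8y at each vertex:
  (0, 0): z = 0
  (5.25, 0): z = 10.5
  (1.5, 5): z = -37
  (0, 5): z = -40

The smallest value is z = -40, attained at (0, 5).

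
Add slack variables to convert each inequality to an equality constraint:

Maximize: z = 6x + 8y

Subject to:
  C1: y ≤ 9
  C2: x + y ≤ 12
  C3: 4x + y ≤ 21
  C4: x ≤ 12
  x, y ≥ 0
max z = 6x + 8y

s.t.
  y + s1 = 9
  x + y + s2 = 12
  4x + y + s3 = 21
  x + s4 = 12
  x, y, s1, s2, s3, s4 ≥ 0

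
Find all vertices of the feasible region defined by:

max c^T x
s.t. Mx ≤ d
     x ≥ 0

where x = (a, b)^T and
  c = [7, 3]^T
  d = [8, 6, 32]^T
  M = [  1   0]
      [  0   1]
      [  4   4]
Each vertex is the intersection of two constraint boundaries that also satisfies all remaining constraints:
  a = 0 and b = 0 → (0, 0)
  a = 8 and 4a + 4b = 32 → (8, 0)
  b = 6 and 4a + 4b = 32 → (2, 6)
  b = 6 and a = 0 → (0, 6)

Vertices: (0, 0), (8, 0), (2, 6), (0, 6)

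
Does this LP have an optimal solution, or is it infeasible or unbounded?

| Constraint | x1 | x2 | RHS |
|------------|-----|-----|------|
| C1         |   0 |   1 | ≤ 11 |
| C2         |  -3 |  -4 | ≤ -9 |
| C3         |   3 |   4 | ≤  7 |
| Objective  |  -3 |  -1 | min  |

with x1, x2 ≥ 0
C3 requires 3x1 + 4x2 ≤ 7, while C2 (-3x1 - 4x2 ≤ -9) is equivalent to 3x1 + 4x2 ≥ 9. Together they would need 9 ≤ 3x1 + 4x2 ≤ 7, which is impossible since 9 > 7. No point satisfies all constraints.

Infeasible — the constraint set is empty.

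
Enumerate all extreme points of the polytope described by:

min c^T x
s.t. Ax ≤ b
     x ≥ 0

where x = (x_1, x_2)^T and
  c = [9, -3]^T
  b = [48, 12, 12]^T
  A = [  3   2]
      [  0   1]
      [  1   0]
Each vertex is the intersection of two constraint boundaries that also satisfies all remaining constraints:
  x_1 = 0 and x_2 = 0 → (0, 0)
  x_1 = 12 and x_2 = 0 → (12, 0)
  3x_1 + 2x_2 = 48 and x_1 = 12 → (12, 6)
  3x_1 + 2x_2 = 48 and x_2 = 12 → (8, 12)
  x_2 = 12 and x_1 = 0 → (0, 12)

Vertices: (0, 0), (12, 0), (12, 6), (8, 12), (0, 12)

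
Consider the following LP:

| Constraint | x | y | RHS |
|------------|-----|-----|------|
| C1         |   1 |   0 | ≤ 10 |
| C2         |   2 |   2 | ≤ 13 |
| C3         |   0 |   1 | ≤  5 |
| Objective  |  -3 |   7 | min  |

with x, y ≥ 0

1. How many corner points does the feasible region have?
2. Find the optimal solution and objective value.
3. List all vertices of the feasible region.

1. 4
2. x = 6.5, y = 0, z = -19.5
3. (0, 0), (6.5, 0), (1.5, 5), (0, 5)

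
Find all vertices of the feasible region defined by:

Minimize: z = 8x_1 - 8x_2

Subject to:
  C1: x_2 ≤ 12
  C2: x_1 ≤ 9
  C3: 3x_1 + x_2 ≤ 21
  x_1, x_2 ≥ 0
Each vertex is the intersection of two constraint boundaries that also satisfies all remaining constraints:
  x_1 = 0 and x_2 = 0 → (0, 0)
  3x_1 + x_2 = 21 and x_2 = 0 → (7, 0)
  x_2 = 12 and 3x_1 + x_2 = 21 → (3, 12)
  x_2 = 12 and x_1 = 0 → (0, 12)

Vertices: (0, 0), (7, 0), (3, 12), (0, 12)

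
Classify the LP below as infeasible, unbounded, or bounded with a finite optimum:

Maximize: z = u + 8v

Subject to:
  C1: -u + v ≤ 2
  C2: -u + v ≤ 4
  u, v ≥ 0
Feasible point: (0, 0) satisfies every constraint, so the LP is feasible.
Direction d = (1, 0): for each constraint row a, a·d ≤ 0 —
  (-1)(1) + (1)(0) = -1 ≤ 0
  (-1)(1) + (1)(0) = -1 ≤ 0
and d ≥ 0, so (0, 0) + t·d stays feasible for every t ≥ 0. Along this ray z = u + 8v changes by 1 per unit t, so z → +∞.

Unbounded — the objective can increase without bound over the feasible region.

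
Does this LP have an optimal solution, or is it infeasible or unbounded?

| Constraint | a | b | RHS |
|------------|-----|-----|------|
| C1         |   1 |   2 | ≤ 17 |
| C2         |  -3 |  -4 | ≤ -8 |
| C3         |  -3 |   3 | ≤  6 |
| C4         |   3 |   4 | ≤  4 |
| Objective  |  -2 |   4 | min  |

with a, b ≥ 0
C4 requires 3a + 4b ≤ 4, while C2 (-3a - 4b ≤ -8) is equivalent to 3a + 4b ≥ 8. Together they would need 8 ≤ 3a + 4b ≤ 4, which is impossible since 8 > 4. No point satisfies all constraints.

Infeasible: no point satisfies all constraints simultaneously.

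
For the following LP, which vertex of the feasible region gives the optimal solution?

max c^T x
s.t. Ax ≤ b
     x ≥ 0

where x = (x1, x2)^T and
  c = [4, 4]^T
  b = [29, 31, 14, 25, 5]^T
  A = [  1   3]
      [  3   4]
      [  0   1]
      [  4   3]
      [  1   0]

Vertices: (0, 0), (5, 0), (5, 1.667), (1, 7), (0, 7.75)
Evaluating z = 4x1 + 4x2 at each vertex:
  (0, 0): z = 0
  (5, 0): z = 20
  (5, 1.667): z = 26.67
  (1, 7): z = 32
  (0, 7.75): z = 31

The largest value is z = 32, attained at (1, 7).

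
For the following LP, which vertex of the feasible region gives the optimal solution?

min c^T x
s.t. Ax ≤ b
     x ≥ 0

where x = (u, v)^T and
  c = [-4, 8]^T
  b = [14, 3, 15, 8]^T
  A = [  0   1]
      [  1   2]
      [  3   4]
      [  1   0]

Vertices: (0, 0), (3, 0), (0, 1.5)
(3, 0) with z = -12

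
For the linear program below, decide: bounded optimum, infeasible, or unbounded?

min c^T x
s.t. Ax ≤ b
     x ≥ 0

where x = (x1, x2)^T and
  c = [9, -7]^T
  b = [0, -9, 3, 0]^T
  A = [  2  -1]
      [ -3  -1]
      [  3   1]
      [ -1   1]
One constraint requires 3x1 + x2 ≤ 3, while the constraint -3x1 - x2 ≤ -9 is equivalent to 3x1 + x2 ≥ 9. Together they would need 9 ≤ 3x1 + x2 ≤ 3, which is impossible since 9 > 3. No point satisfies all constraints.

Infeasible: no point satisfies all constraints simultaneously.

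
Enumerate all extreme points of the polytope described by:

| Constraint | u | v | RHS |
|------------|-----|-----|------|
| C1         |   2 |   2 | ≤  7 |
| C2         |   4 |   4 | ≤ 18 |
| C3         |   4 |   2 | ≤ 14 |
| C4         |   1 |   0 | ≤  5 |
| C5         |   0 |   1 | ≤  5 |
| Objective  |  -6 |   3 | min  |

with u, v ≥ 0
Each vertex is the intersection of two constraint boundaries that also satisfies all remaining constraints:
  u = 0 and v = 0 → (0, 0)
  2u + 2v = 7 and 4u + 2v = 14 → (3.5, 0)
  2u + 2v = 7 and u = 0 → (0, 3.5)

Vertices: (0, 0), (3.5, 0), (0, 3.5)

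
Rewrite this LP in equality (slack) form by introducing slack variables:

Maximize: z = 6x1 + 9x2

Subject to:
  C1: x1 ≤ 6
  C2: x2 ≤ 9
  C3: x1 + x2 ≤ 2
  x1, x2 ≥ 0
max z = 6x1 + 9x2

s.t.
  x1 + s1 = 6
  x2 + s2 = 9
  x1 + x2 + s3 = 2
  x1, x2, s1, s2, s3 ≥ 0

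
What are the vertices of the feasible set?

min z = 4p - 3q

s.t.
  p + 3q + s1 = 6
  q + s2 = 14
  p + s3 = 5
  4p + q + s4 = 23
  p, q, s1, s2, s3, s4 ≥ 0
Each vertex is the intersection of two constraint boundaries that also satisfies all remaining constraints:
  p = 0 and q = 0 → (0, 0)
  p = 5 and q = 0 → (5, 0)
  p + 3q = 6 and p = 5 → (5, 0.3333)
  p + 3q = 6 and p = 0 → (0, 2)

Vertices: (0, 0), (5, 0), (5, 0.3333), (0, 2)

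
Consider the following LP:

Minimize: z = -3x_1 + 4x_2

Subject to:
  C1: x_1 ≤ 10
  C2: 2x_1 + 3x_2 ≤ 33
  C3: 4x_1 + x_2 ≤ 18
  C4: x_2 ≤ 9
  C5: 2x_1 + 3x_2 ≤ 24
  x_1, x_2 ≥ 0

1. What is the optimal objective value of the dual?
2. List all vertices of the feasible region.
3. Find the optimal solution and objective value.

1. -13.5 (by strong duality, equal to the primal optimum)
2. (0, 0), (4.5, 0), (3, 6), (0, 8)
3. x_1 = 4.5, x_2 = 0, z = -13.5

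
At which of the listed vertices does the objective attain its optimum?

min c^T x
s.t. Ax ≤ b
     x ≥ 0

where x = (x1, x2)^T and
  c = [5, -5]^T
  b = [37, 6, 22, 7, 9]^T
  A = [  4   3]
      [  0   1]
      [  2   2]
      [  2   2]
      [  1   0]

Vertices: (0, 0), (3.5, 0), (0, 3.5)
(0, 3.5) with z = -17.5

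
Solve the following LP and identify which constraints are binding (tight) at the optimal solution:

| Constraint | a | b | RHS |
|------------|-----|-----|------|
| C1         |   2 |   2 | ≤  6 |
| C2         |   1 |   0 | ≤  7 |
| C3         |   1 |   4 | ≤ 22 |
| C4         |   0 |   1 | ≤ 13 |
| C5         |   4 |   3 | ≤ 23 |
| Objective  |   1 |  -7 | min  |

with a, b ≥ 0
Optimal: a = 0, b = 3
Slack at optimum:
  C1: slack = 0 (binding)
  C2: slack = 7
  C3: slack = 10
  C4: slack = 10
  C5: slack = 14
  a ≥ 0: a = 0 (binding)
  b ≥ 0: b = 3
Binding constraints: C1, a ≥ 0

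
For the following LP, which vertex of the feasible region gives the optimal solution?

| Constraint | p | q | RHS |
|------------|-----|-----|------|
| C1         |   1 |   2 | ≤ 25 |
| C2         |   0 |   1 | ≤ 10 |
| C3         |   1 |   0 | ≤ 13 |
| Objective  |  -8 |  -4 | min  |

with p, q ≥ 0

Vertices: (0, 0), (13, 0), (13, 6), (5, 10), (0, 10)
Evaluating z = -8p - 4q at each vertex:
  (0, 0): z = 0
  (13, 0): z = -104
  (13, 6): z = -128
  (5, 10): z = -80
  (0, 10): z = -40

The smallest value is z = -128, attained at (13, 6).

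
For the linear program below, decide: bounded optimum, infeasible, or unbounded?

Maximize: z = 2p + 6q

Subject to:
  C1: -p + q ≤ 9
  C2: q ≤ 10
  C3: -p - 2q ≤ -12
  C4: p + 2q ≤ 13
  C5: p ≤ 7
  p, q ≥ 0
The point (0, 6.5) satisfies every constraint, so the LP is feasible; the constraints give p ≤ 7 and q ≤ 10, which with p, q ≥ 0 keep the feasible region inside a bounded box. A feasible, bounded LP attains a finite optimum at a vertex.

The LP has an optimal solution: (0, 6.5) with z = 39.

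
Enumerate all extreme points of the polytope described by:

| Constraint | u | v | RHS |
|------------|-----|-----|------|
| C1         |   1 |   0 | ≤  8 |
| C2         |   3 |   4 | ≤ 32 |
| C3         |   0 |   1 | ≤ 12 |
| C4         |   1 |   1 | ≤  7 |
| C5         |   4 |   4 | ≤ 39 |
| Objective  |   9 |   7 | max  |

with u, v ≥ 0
Each vertex is the intersection of two constraint boundaries that also satisfies all remaining constraints:
  u = 0 and v = 0 → (0, 0)
  u + v = 7 and v = 0 → (7, 0)
  u + v = 7 and u = 0 → (0, 7)

Vertices: (0, 0), (7, 0), (0, 7)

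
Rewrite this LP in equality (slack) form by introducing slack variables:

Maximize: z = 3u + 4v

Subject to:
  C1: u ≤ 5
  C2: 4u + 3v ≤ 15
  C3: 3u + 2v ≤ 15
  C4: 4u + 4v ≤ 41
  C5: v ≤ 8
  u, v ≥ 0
max z = 3u + 4v

s.t.
  u + s1 = 5
  4u + 3v + s2 = 15
  3u + 2v + s3 = 15
  4u + 4v + s4 = 41
  v + s5 = 8
  u, v, s1, s2, s3, s4, s5 ≥ 0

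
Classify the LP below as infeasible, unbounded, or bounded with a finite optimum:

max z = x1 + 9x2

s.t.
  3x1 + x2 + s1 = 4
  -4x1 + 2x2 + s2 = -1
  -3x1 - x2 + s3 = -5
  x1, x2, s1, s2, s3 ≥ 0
The row 3x1 + x2 + s1 = 4 with s1 ≥ 0 requires 3x1 + x2 ≤ 4, while the row -3x1 - x2 + s3 = -5 with s3 ≥ 0 is equivalent to 3x1 + x2 ≥ 5. Together they would need 5 ≤ 3x1 + x2 ≤ 4, which is impossible since 5 > 4. No point satisfies all constraints.

Infeasible: no point satisfies all constraints simultaneously.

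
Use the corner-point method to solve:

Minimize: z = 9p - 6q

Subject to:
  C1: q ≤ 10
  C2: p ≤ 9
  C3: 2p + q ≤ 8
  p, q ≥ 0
p = 0, q = 8, z = -48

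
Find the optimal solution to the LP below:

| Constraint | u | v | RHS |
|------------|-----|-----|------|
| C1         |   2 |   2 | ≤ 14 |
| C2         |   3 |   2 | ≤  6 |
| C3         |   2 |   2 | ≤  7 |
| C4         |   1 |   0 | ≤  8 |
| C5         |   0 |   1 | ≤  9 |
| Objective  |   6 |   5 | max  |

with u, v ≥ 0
u = 0, v = 3, z = 15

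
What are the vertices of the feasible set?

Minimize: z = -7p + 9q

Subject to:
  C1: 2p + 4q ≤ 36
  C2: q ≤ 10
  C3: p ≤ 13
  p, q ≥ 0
Each vertex is the intersection of two constraint boundaries that also satisfies all remaining constraints:
  p = 0 and q = 0 → (0, 0)
  p = 13 and q = 0 → (13, 0)
  2p + 4q = 36 and p = 13 → (13, 2.5)
  2p + 4q = 36 and p = 0 → (0, 9)

Vertices: (0, 0), (13, 0), (13, 2.5), (0, 9)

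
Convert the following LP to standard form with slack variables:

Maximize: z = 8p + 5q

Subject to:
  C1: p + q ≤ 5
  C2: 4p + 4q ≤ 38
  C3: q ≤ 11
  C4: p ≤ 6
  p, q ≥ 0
max z = 8p + 5q

s.t.
  p + q + s1 = 5
  4p + 4q + s2 = 38
  q + s3 = 11
  p + s4 = 6
  p, q, s1, s2, s3, s4 ≥ 0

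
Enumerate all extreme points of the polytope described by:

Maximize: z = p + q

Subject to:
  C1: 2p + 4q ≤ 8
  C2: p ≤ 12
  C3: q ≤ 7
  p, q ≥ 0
Each vertex is the intersection of two constraint boundaries that also satisfies all remaining constraints:
  p = 0 and q = 0 → (0, 0)
  2p + 4q = 8 and q = 0 → (4, 0)
  2p + 4q = 8 and p = 0 → (0, 2)

Vertices: (0, 0), (4, 0), (0, 2)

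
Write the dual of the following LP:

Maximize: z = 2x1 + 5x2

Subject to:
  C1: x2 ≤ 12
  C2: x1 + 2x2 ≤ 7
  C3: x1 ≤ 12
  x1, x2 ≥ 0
Minimize: z = 12y1 + 7y2 + 12y3

Subject to:
  C1: -y2 - y3 ≤ -2
  C2: -y1 - 2y2 ≤ -5
  y1, y2, y3 ≥ 0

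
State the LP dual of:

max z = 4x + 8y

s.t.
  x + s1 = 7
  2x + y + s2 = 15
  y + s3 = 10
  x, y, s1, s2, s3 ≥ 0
Minimize: z = 7y1 + 15y2 + 10y3

Subject to:
  C1: -y1 - 2y2 ≤ -4
  C2: -y2 - y3 ≤ -8
  y1, y2, y3 ≥ 0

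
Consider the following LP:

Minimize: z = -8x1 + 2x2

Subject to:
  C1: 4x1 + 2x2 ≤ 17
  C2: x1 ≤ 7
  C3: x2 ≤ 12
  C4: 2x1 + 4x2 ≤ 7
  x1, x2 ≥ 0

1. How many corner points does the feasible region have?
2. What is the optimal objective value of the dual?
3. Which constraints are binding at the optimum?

1. 3
2. -28 (by strong duality, equal to the primal optimum)
3. C4, x2 ≥ 0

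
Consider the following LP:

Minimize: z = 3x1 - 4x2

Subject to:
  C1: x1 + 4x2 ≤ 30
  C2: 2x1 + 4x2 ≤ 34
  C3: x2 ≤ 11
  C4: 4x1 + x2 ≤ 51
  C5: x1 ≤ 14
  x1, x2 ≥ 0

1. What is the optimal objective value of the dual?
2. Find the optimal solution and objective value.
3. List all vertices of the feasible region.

1. -30 (by strong duality, equal to the primal optimum)
2. x1 = 0, x2 = 7.5, z = -30
3. (0, 0), (12.75, 0), (12.14, 2.429), (4, 6.5), (0, 7.5)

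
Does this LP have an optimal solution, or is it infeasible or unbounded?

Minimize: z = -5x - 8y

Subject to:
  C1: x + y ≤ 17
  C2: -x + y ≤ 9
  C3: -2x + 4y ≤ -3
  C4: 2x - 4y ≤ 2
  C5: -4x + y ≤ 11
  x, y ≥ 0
C4 requires 2x - 4y ≤ 2, while C3 (-2x + 4y ≤ -3) is equivalent to 2x - 4y ≥ 3. Together they would need 3 ≤ 2x - 4y ≤ 2, which is impossible since 3 > 2. No point satisfies all constraints.

Infeasible — the constraint set is empty.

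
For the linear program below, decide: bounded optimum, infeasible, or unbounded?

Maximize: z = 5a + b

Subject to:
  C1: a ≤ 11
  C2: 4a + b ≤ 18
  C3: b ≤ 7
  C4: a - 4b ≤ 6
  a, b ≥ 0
The point (4.5, 0) satisfies every constraint, so the LP is feasible; the constraints give a ≤ 11 and b ≤ 7, which with a, b ≥ 0 keep the feasible region inside a bounded box. A feasible, bounded LP attains a finite optimum at a vertex.

Evaluating z = 5a + b at each vertex:
  (0, 0): z = 0
  (4.5, 0): z = 22.5
  (2.75, 7): z = 20.75
  (0, 7): z = 7

Bounded optimum: z* = 22.5 at (4.5, 0).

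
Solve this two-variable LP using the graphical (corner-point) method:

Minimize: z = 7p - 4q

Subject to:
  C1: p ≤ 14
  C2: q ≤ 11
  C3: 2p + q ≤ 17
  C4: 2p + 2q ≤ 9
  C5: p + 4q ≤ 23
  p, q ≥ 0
Each vertex is the intersection of two constraint boundaries that also satisfies all remaining constraints:
  p = 0 and q = 0 → (0, 0)
  2p + 2q = 9 and q = 0 → (4.5, 0)
  2p + 2q = 9 and p = 0 → (0, 4.5)

Evaluating z = 7p - 4q at each vertex:
  (0, 0): z = 0
  (4.5, 0): z = 31.5
  (0, 4.5): z = -18

The minimum is at (0, 4.5) with z = -18.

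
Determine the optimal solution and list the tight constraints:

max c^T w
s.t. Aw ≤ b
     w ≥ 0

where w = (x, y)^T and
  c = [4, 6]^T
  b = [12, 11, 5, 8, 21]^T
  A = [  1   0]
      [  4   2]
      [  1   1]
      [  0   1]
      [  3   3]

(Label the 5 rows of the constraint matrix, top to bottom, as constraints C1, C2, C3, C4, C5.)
Optimal: x = 0, y = 5
Binding: C3, x ≥ 0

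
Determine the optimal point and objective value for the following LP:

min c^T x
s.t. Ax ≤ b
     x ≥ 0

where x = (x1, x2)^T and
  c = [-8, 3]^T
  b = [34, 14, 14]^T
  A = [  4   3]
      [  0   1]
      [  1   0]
Each vertex is the intersection of two constraint boundaries that also satisfies all remaining constraints:
  x1 = 0 and x2 = 0 → (0, 0)
  4x1 + 3x2 = 34 and x2 = 0 → (8.5, 0)
  4x1 + 3x2 = 34 and x1 = 0 → (0, 11.33)

Evaluating z = -8x1 + 3x2 at each vertex:
  (0, 0): z = 0
  (8.5, 0): z = -68
  (0, 11.33): z = 34

The minimum is at (8.5, 0) with z = -68.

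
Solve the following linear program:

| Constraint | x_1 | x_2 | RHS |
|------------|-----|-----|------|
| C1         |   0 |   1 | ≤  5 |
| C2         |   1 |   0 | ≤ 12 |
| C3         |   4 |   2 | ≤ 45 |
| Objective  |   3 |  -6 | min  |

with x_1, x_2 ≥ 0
x_1 = 0, x_2 = 5, z = -30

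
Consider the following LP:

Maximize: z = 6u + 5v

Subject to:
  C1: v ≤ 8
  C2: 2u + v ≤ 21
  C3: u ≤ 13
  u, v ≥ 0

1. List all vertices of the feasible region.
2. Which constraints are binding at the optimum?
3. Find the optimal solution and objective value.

1. (0, 0), (10.5, 0), (6.5, 8), (0, 8)
2. C1, C2
3. u = 6.5, v = 8, z = 79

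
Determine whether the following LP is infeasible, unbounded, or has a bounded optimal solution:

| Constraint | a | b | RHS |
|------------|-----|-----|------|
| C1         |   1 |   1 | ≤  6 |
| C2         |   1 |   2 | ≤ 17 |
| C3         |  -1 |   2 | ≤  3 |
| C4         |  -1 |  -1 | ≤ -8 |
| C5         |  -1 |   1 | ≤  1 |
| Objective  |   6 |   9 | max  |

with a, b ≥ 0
C1 requires a + b ≤ 6, while C4 (-a - b ≤ -8) is equivalent to a + b ≥ 8. Together they would need 8 ≤ a + b ≤ 6, which is impossible since 8 > 6. No point satisfies all constraints.

The feasible region is empty; the LP is infeasible.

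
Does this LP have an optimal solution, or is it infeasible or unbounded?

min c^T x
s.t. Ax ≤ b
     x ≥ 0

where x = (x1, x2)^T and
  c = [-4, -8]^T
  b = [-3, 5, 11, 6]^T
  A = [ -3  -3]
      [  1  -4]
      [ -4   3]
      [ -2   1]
Feasible point: (0, 1) satisfies every constraint, so the LP is feasible.
Direction d = (1, 1): for each constraint row a, a·d ≤ 0 —
  (-3)(1) + (-3)(1) = -6 ≤ 0
  (1)(1) + (-4)(1) = -3 ≤ 0
  (-4)(1) + (3)(1) = -1 ≤ 0
  (-2)(1) + (1)(1) = -1 ≤ 0
and d ≥ 0, so (0, 1) + t·d stays feasible for every t ≥ 0. Along this ray z = -4x1 - 8x2 changes by -12 per unit t, so z → −∞.

Unbounded — the objective can decrease without bound over the feasible region.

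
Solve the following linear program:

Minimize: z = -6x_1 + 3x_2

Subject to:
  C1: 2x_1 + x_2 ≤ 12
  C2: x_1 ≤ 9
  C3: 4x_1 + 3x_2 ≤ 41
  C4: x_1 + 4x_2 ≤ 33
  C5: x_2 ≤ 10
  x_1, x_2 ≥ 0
Each vertex is the intersection of two constraint boundaries that also satisfies all remaining constraints:
  x_1 = 0 and x_2 = 0 → (0, 0)
  2x_1 + x_2 = 12 and x_2 = 0 → (6, 0)
  2x_1 + x_2 = 12 and x_1 + 4x_2 = 33 → (2.143, 7.714)
  x_1 + 4x_2 = 33 and x_1 = 0 → (0, 8.25)

Evaluating z = -6x_1 + 3x_2 at each vertex:
  (0, 0): z = 0
  (6, 0): z = -36
  (2.143, 7.714): z = 10.29
  (0, 8.25): z = 24.75

The minimum is at (6, 0) with z = -36.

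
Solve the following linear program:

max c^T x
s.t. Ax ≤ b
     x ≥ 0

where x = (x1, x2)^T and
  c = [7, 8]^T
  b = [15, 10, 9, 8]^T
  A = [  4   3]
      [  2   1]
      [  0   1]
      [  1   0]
Each vertex is the intersection of two constraint boundaries that also satisfies all remaining constraints:
  x1 = 0 and x2 = 0 → (0, 0)
  4x1 + 3x2 = 15 and x2 = 0 → (3.75, 0)
  4x1 + 3x2 = 15 and x1 = 0 → (0, 5)

Evaluating z = 7x1 + 8x2 at each vertex:
  (0, 0): z = 0
  (3.75, 0): z = 26.25
  (0, 5): z = 40

The maximum is at (0, 5) with z = 40.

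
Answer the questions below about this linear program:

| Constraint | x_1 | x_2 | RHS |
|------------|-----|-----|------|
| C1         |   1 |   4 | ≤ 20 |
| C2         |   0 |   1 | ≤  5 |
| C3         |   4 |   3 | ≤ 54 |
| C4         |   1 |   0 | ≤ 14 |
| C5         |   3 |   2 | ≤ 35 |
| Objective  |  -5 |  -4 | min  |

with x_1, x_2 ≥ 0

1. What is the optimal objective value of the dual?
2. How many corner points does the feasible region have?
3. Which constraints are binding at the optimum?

1. -60 (by strong duality, equal to the primal optimum)
2. 4
3. C1, C5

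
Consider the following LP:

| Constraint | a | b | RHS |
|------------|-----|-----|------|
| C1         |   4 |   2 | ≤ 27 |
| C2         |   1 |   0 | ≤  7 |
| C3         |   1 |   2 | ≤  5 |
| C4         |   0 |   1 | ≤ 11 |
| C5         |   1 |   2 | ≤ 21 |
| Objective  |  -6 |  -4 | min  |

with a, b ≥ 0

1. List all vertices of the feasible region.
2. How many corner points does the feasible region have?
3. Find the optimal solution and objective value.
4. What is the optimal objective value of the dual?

1. (0, 0), (5, 0), (0, 2.5)
2. 3
3. a = 5, b = 0, z = -30
4. -30 (by strong duality, equal to the primal optimum)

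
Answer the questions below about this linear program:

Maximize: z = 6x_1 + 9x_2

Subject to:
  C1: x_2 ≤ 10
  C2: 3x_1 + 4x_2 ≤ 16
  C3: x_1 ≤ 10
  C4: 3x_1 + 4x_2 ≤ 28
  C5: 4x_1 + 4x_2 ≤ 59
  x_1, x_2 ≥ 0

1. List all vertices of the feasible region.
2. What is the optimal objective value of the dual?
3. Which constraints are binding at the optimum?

1. (0, 0), (5.333, 0), (0, 4)
2. 36 (by strong duality, equal to the primal optimum)
3. C2, x_1 ≥ 0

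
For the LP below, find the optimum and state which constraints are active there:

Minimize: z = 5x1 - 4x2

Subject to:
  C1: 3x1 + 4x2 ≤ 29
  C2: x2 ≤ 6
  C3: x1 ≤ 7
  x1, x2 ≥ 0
Optimal: x1 = 0, x2 = 6
Binding: C2, x1 ≥ 0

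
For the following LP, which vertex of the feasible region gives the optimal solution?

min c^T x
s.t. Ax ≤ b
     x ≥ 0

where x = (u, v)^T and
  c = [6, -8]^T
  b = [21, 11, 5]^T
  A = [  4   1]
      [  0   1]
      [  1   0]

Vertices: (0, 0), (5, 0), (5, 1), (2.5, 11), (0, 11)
(0, 11) with z = -88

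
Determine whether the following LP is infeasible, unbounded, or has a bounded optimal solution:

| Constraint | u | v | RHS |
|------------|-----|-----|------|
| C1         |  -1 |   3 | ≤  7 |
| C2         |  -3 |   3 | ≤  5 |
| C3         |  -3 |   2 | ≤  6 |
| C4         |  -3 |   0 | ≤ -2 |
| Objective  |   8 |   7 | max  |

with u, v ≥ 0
Feasible point: (1, 0) satisfies every constraint, so the LP is feasible.
Direction d = (1, 0): for each constraint row a, a·d ≤ 0 —
  (-1)(1) + (3)(0) = -1 ≤ 0
  (-3)(1) + (3)(0) = -3 ≤ 0
  (-3)(1) + (2)(0) = -3 ≤ 0
  (-3)(1) + (0)(0) = -3 ≤ 0
and d ≥ 0, so (1, 0) + t·d stays feasible for every t ≥ 0. Along this ray z = 8u + 7v changes by 8 per unit t, so z → +∞.

The LP is unbounded; z can be made arbitrarily large.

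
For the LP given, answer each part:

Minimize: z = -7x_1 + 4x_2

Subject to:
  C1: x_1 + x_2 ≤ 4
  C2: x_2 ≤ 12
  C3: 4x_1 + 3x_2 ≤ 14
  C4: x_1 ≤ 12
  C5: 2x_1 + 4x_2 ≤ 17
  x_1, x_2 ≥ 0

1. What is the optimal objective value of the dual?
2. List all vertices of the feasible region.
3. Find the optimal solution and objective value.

1. -24.5 (by strong duality, equal to the primal optimum)
2. (0, 0), (3.5, 0), (2, 2), (0, 4)
3. x_1 = 3.5, x_2 = 0, z = -24.5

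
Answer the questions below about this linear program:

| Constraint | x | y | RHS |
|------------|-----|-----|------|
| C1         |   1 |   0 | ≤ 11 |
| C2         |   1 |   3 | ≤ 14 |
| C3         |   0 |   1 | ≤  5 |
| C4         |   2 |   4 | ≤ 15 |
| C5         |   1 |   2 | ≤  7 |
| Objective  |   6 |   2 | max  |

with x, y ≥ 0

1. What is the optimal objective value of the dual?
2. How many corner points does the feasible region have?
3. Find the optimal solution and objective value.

1. 42 (by strong duality, equal to the primal optimum)
2. 3
3. x = 7, y = 0, z = 42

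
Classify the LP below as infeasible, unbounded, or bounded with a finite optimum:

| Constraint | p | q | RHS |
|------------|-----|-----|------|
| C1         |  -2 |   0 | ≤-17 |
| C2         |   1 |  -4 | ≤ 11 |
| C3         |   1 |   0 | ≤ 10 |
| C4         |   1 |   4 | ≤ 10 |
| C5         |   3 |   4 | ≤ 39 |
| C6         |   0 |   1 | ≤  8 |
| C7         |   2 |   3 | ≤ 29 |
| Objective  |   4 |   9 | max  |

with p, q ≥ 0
The point (10, 0) satisfies every constraint, so the LP is feasible; the constraints give p ≤ 10 and q ≤ 8, which with p, q ≥ 0 keep the feasible region inside a bounded box. A feasible, bounded LP attains a finite optimum at a vertex.

Evaluating z = 4p + 9q at each vertex:
  (8.5, 0): z = 34
  (10, 0): z = 40
  (8.5, 0.375): z = 37.38

The LP has an optimal solution: (10, 0) with z = 40.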